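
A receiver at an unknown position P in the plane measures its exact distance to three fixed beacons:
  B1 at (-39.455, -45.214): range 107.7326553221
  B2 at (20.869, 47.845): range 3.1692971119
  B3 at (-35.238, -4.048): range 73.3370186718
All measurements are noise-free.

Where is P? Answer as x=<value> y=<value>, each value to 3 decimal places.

eq1: (x + 39.455)² + (y + 45.214)² = 107.7326553221²
eq2: (x − 20.869)² + (y − 47.845)² = 3.1692971119²
eq3: (x + 35.238)² + (y + 4.048)² = 73.3370186718²
eq2−eq3, eq2−eq1 (x²,y² cancel):
  -112.214·x − 103.786·y = -6834.830101
  -120.648·x − 186.118·y = -10719.936944
det = -112.214·-186.118 − -103.786·-120.648 = 8363.471924
x = (-6834.830101·-186.118 − -103.786·-10719.936944) / 8363.471924 = 19.071689
y = (-112.214·-10719.936944 − -6834.830101·-120.648) / 8363.471924 = 45.234614

x=19.072 y=45.235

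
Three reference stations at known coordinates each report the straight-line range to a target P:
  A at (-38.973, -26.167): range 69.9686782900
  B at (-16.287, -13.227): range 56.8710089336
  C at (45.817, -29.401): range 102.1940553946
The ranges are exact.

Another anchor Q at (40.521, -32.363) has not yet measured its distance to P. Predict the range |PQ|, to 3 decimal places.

eq1: (x + 38.973)² + (y + 26.167)² = 69.9686782900²
eq2: (x + 16.287)² + (y + 13.227)² = 56.8710089336²
eq3: (x − 45.817)² + (y + 29.401)² = 102.1940553946²
eq1−eq2, eq1−eq3 (x²,y² cancel):
  45.372·x + 25.880·y = -102.082435
  169.580·x − 6.468·y = -4787.999344
det = 45.372·-6.468 − 25.880·169.580 = -4682.196496
x = (-102.082435·-6.468 − 25.880·-4787.999344) / -4682.196496 = -26.605823
y = (45.372·-4787.999344 − -102.082435·169.580) / -4682.196496 = 42.700038
|P − Q| = √((-26.605823 − 40.521)² + (42.700038 − -32.363)²) = 100.699901

100.700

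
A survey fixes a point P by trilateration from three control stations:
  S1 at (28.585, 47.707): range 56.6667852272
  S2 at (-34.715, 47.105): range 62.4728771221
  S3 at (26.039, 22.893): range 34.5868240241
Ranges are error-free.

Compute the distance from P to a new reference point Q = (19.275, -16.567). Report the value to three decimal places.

eq1: (x − 28.585)² + (y − 47.707)² = 56.6667852272²
eq2: (x + 34.715)² + (y − 47.105)² = 62.4728771221²
eq3: (x − 26.039)² + (y − 22.893)² = 34.5868240241²
eq2−eq1, eq2−eq3 (x²,y² cancel):
  126.600·x + 1.204·y = 360.783652
  121.508·x − 48.424·y = 484.718700
det = 126.600·-48.424 − 1.204·121.508 = -6276.774032
x = (360.783652·-48.424 − 1.204·484.718700) / -6276.774032 = 2.876348
y = (126.600·484.718700 − 360.783652·121.508) / -6276.774032 = -2.792404
|P − Q| = √((2.876348 − 19.275)² + (-2.792404 − -16.567)²) = 21.416239

21.416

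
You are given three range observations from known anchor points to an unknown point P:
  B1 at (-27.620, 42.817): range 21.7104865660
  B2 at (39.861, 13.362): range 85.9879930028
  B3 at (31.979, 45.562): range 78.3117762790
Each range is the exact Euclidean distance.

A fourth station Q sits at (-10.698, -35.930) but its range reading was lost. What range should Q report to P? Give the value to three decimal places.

73.554

eq1: (x + 27.620)² + (y − 42.817)² = 21.7104865660²
eq2: (x − 39.861)² + (y − 13.362)² = 85.9879930028²
eq3: (x − 31.979)² + (y − 45.562)² = 78.3117762790²
eq1−eq3, eq1−eq2 (x²,y² cancel):
  119.198·x + 5.490·y = -5158.996681
  134.962·x − 58.910·y = -7751.307238
det = 119.198·-58.910 − 5.490·134.962 = -7762.895560
x = (-5158.996681·-58.910 − 5.490·-7751.307238) / -7762.895560 = -44.631693
y = (119.198·-7751.307238 − -5158.996681·134.962) / -7762.895560 = 29.328207
|P − Q| = √((-44.631693 − -10.698)² + (29.328207 − -35.930)²) = 73.553580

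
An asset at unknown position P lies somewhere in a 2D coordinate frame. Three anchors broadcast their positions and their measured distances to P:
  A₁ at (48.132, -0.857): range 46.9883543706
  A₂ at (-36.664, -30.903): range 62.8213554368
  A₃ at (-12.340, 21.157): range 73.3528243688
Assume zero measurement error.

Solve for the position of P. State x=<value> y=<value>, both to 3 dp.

eq1: (x − 48.132)² + (y + 0.857)² = 46.9883543706²
eq2: (x + 36.664)² + (y + 30.903)² = 62.8213554368²
eq3: (x + 12.340)² + (y − 21.157)² = 73.3528243688²
eq3−eq2, eq3−eq1 (x²,y² cancel):
  -48.648·x − 104.120·y = 3133.464200
  120.944·x − 44.028·y = 4890.261020
det = -48.648·-44.028 − -104.120·120.944 = 14734.563424
x = (3133.464200·-44.028 − -104.120·4890.261020) / 14734.563424 = 25.193404
y = (-48.648·4890.261020 − 3133.464200·120.944) / 14734.563424 = -41.865856

x=25.193 y=-41.866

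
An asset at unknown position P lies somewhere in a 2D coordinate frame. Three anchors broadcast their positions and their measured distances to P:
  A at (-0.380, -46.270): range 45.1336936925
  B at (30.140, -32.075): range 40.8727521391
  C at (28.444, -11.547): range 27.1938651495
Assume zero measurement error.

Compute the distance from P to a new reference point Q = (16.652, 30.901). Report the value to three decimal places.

eq1: (x + 0.380)² + (y + 46.270)² = 45.1336936925²
eq2: (x − 30.140)² + (y + 32.075)² = 40.8727521391²
eq3: (x − 28.444)² + (y + 11.547)² = 27.1938651495²
eq1−eq3, eq1−eq2 (x²,y² cancel):
  57.648·x + 69.446·y = 98.881050
  61.040·x + 28.390·y = 162.636364
det = 57.648·28.390 − 69.446·61.040 = -2602.357120
x = (98.881050·28.390 − 69.446·162.636364) / -2602.357120 = 3.261356
y = (57.648·162.636364 − 98.881050·61.040) / -2602.357120 = -1.283437
|P − Q| = √((3.261356 − 16.652)² + (-1.283437 − 30.901)²) = 34.858964

34.859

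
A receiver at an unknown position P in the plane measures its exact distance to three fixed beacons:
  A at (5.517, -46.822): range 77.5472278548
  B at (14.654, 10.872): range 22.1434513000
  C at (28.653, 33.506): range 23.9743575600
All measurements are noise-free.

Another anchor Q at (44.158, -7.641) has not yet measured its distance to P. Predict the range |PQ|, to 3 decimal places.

eq1: (x − 5.517)² + (y + 46.822)² = 77.5472278548²
eq2: (x − 14.654)² + (y − 10.872)² = 22.1434513000²
eq3: (x − 28.653)² + (y − 33.506)² = 23.9743575600²
eq3−eq1, eq3−eq2 (x²,y² cancel):
  -46.272·x − 160.656·y = -5159.712200
  -27.998·x − 45.268·y = -1526.268960
det = -46.272·-45.268 − -160.656·-27.998 = -2403.405792
x = (-5159.712200·-45.268 − -160.656·-1526.268960) / -2403.405792 = 4.840803
y = (-46.272·-1526.268960 − -5159.712200·-27.998) / -2403.405792 = 30.722280
|P − Q| = √((4.840803 − 44.158)² + (30.722280 − -7.641)²) = 54.932533

54.933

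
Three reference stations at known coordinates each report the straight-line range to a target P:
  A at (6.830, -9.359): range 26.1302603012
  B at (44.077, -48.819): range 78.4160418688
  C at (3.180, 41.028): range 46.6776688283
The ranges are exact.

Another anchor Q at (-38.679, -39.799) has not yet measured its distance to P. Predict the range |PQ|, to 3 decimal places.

eq1: (x − 6.830)² + (y + 9.359)² = 26.1302603012²
eq2: (x − 44.077)² + (y + 48.819)² = 78.4160418688²
eq3: (x − 3.180)² + (y − 41.028)² = 46.6776688283²
eq1−eq3, eq1−eq2 (x²,y² cancel):
  -7.300·x + 100.774·y = 63.155139
  74.494·x − 78.920·y = -1274.448210
det = -7.300·-78.920 − 100.774·74.494 = -6930.942356
x = (63.155139·-78.920 − 100.774·-1274.448210) / -6930.942356 = -17.811004
y = (-7.300·-1274.448210 − 63.155139·74.494) / -6930.942356 = -0.663516
|P − Q| = √((-17.811004 − -38.679)² + (-0.663516 − -39.799)²) = 44.351543

44.352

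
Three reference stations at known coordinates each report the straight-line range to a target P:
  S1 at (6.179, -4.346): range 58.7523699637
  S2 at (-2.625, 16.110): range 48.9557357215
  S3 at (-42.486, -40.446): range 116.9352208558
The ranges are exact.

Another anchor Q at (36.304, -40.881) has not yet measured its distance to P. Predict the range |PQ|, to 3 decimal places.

eq1: (x − 6.179)² + (y + 4.346)² = 58.7523699637²
eq2: (x + 2.625)² + (y − 16.110)² = 48.9557357215²
eq3: (x + 42.486)² + (y + 40.446)² = 116.9352208558²
eq2−eq1, eq2−eq3 (x²,y² cancel):
  17.608·x − 40.912·y = -1264.531884
  -79.722·x − 113.112·y = -8102.665430
det = 17.608·-113.112 − -40.912·-79.722 = -5253.262560
x = (-1264.531884·-113.112 − -40.912·-8102.665430) / -5253.262560 = 35.875328
y = (17.608·-8102.665430 − -1264.531884·-79.722) / -5253.262560 = 46.348862
|P − Q| = √((35.875328 − 36.304)² + (46.348862 − -40.881)²) = 87.230916

87.231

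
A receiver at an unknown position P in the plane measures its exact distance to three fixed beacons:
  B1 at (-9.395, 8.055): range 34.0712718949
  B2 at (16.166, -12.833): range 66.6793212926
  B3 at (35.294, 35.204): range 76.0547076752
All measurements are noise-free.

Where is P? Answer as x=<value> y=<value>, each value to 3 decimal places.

eq1: (x + 9.395)² + (y − 8.055)² = 34.0712718949²
eq2: (x − 16.166)² + (y + 12.833)² = 66.6793212926²
eq3: (x − 35.294)² + (y − 35.204)² = 76.0547076752²
eq3−eq2, eq3−eq1 (x²,y² cancel):
  -38.256·x − 96.074·y = -720.775935
  -89.378·x − 54.298·y = 2291.627989
det = -38.256·-54.298 − -96.074·-89.378 = -6509.677684
x = (-720.775935·-54.298 − -96.074·2291.627989) / -6509.677684 = -39.833394
y = (-38.256·2291.627989 − -720.775935·-89.378) / -6509.677684 = 23.363681

x=-39.833 y=23.364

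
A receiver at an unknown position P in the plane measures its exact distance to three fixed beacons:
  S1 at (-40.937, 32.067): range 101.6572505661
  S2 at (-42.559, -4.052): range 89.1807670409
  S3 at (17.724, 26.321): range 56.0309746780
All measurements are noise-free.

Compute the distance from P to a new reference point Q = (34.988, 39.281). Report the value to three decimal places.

eq1: (x + 40.937)² + (y − 32.067)² = 101.6572505661²
eq2: (x + 42.559)² + (y + 4.052)² = 89.1807670409²
eq3: (x − 17.724)² + (y − 26.321)² = 56.0309746780²
eq3−eq2, eq3−eq1 (x²,y² cancel):
  -120.566·x − 60.746·y = -3992.987119
  -117.322·x + 11.492·y = -5497.531228
det = -120.566·11.492 − -60.746·-117.322 = -8512.386684
x = (-3992.987119·11.492 − -60.746·-5497.531228) / -8512.386684 = 44.622085
y = (-120.566·-5497.531228 − -3992.987119·-117.322) / -8512.386684 = -22.831448
|P − Q| = √((44.622085 − 34.988)² + (-22.831448 − 39.281)²) = 62.855165

62.855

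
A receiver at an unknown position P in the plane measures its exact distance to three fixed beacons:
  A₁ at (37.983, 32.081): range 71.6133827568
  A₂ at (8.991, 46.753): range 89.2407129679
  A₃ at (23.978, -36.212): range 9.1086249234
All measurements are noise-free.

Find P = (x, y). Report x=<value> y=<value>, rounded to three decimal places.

x=32.538 y=-39.325

eq1: (x − 37.983)² + (y − 32.081)² = 71.6133827568²
eq2: (x − 8.991)² + (y − 46.753)² = 89.2407129679²
eq3: (x − 23.978)² + (y + 36.212)² = 9.1086249234²
eq3−eq1, eq3−eq2 (x²,y² cancel):
  28.010·x + 136.586·y = -4459.864120
  -29.974·x + 165.930·y = -7500.510141
det = 28.010·165.930 − 136.586·-29.974 = 8741.728064
x = (-4459.864120·165.930 − 136.586·-7500.510141) / 8741.728064 = 32.538123
y = (28.010·-7500.510141 − -4459.864120·-29.974) / 8741.728064 = -39.325092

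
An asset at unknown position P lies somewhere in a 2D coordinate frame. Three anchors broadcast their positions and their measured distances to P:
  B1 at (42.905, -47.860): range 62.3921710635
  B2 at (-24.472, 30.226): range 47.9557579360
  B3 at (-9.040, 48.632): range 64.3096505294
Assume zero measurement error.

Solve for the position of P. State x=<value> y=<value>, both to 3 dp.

eq1: (x − 42.905)² + (y + 47.860)² = 62.3921710635²
eq2: (x + 24.472)² + (y − 30.226)² = 47.9557579360²
eq3: (x + 9.040)² + (y − 48.632)² = 64.3096505294²
eq2−eq3, eq2−eq1 (x²,y² cancel):
  30.864·x + 36.812·y = -901.673268
  134.754·x − 156.172·y = 1025.900474
det = 30.864·-156.172 − 36.812·134.754 = -9780.656856
x = (-901.673268·-156.172 − 36.812·1025.900474) / -9780.656856 = -10.536171
y = (30.864·1025.900474 − -901.673268·134.754) / -9780.656856 = -15.660244

x=-10.536 y=-15.660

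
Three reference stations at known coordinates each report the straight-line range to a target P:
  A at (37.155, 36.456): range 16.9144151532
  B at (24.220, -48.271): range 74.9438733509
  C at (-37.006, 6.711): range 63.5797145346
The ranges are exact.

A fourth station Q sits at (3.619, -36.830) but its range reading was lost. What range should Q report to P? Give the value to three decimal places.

66.496

eq1: (x − 37.155)² + (y − 36.456)² = 16.9144151532²
eq2: (x − 24.220)² + (y + 48.271)² = 74.9438733509²
eq3: (x + 37.006)² + (y − 6.711)² = 63.5797145346²
eq3−eq1, eq3−eq2 (x²,y² cancel):
  148.322·x + 59.490·y = 5051.335064
  122.452·x − 109.964·y = -71.987769
det = 148.322·-109.964 − 59.490·122.452 = -23594.749888
x = (5051.335064·-109.964 − 59.490·-71.987769) / -23594.749888 = 23.360386
y = (148.322·-71.987769 − 5051.335064·122.452) / -23594.749888 = 26.667943
|P − Q| = √((23.360386 − 3.619)² + (26.667943 − -36.830)²) = 66.495948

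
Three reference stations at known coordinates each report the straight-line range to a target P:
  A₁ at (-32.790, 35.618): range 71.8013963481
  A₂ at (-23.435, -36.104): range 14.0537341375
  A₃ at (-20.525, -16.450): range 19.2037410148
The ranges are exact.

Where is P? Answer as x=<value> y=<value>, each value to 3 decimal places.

x=-9.871 y=-32.427

eq1: (x + 32.790)² + (y − 35.618)² = 71.8013963481²
eq2: (x + 23.435)² + (y + 36.104)² = 14.0537341375²
eq3: (x + 20.525)² + (y + 16.450)² = 19.2037410148²
eq3−eq2, eq3−eq1 (x²,y² cancel):
  -5.820·x − 39.308·y = 1332.096142
  -24.530·x + 104.136·y = -3134.708950
det = -5.820·104.136 − -39.308·-24.530 = -1570.296760
x = (1332.096142·104.136 − -39.308·-3134.708950) / -1570.296760 = -9.870761
y = (-5.820·-3134.708950 − 1332.096142·-24.530) / -1570.296760 = -32.427198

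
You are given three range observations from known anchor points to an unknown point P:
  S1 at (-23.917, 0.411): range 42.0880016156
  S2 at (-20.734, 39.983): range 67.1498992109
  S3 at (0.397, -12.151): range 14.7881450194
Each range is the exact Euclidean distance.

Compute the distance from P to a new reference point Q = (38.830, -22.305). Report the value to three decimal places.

25.081

eq1: (x + 23.917)² + (y − 0.411)² = 42.0880016156²
eq2: (x + 20.734)² + (y − 39.983)² = 67.1498992109²
eq3: (x − 0.397)² + (y + 12.151)² = 14.7881450194²
eq2−eq3, eq2−eq1 (x²,y² cancel):
  42.262·x − 104.268·y = 2409.685096
  -6.366·x − 79.144·y = 1281.361849
det = 42.262·-79.144 − -104.268·-6.366 = -4008.553816
x = (2409.685096·-79.144 − -104.268·1281.361849) / -4008.553816 = 14.246305
y = (42.262·1281.361849 − 2409.685096·-6.366) / -4008.553816 = -17.336170
|P − Q| = √((14.246305 − 38.830)² + (-17.336170 − -22.305)²) = 25.080816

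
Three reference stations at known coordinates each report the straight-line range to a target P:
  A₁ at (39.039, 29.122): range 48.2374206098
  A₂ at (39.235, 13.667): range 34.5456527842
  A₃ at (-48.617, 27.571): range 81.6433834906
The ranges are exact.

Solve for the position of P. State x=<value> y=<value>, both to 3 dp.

eq1: (x − 39.039)² + (y − 29.122)² = 48.2374206098²
eq2: (x − 39.235)² + (y − 13.667)² = 34.5456527842²
eq3: (x + 48.617)² + (y − 27.571)² = 81.6433834906²
eq3−eq2, eq3−eq1 (x²,y² cancel):
  175.704·x − 27.808·y = 4074.639326
  175.312·x + 3.102·y = 3587.154996
det = 175.704·3.102 − -27.808·175.312 = 5420.109904
x = (4074.639326·3.102 − -27.808·3587.154996) / 5420.109904 = 20.735952
y = (175.704·3587.154996 − 4074.639326·175.312) / 5420.109904 = -15.508115

x=20.736 y=-15.508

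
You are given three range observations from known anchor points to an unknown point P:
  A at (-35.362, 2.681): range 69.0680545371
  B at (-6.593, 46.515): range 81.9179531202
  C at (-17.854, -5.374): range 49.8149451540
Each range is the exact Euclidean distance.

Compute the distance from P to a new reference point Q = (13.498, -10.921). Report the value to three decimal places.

eq1: (x + 35.362)² + (y − 2.681)² = 69.0680545371²
eq2: (x + 6.593)² + (y − 46.515)² = 81.9179531202²
eq3: (x + 17.854)² + (y + 5.374)² = 49.8149451540²
eq1−eq2, eq1−eq3 (x²,y² cancel):
  57.538·x + 87.668·y = -990.700817
  35.016·x − 16.110·y = 1378.853784
det = 57.538·-16.110 − 87.668·35.016 = -3996.719868
x = (-990.700817·-16.110 − 87.668·1378.853784) / -3996.719868 = 26.251818
y = (57.538·1378.853784 − -990.700817·35.016) / -3996.719868 = -28.530113
|P − Q| = √((26.251818 − 13.498)² + (-28.530113 − -10.921)²) = 21.742602

21.743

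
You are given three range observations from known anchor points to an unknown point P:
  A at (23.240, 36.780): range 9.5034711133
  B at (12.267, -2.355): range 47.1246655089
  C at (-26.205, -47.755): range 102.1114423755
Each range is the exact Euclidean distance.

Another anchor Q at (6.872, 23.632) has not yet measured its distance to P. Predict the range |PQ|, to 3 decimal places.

23.451

eq1: (x − 23.240)² + (y − 36.780)² = 9.5034711133²
eq2: (x − 12.267)² + (y + 2.355)² = 47.1246655089²
eq3: (x + 26.205)² + (y + 47.755)² = 102.1114423755²
eq2−eq3, eq2−eq1 (x²,y² cancel):
  -76.944·x − 90.800·y = -5394.795829
  21.946·x + 78.270·y = 3867.258822
det = -76.944·78.270 − -90.800·21.946 = -4029.710080
x = (-5394.795829·78.270 − -90.800·3867.258822) / -4029.710080 = 17.644835
y = (-76.944·3867.258822 − -5394.795829·21.946) / -4029.710080 = 44.461802
|P − Q| = √((17.644835 − 6.872)² + (44.461802 − 23.632)²) = 23.450685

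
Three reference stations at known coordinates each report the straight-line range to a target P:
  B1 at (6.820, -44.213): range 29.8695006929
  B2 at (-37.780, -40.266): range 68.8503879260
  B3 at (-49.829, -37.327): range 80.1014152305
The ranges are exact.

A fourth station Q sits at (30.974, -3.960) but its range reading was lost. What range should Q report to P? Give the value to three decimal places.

20.583

eq1: (x − 6.820)² + (y + 44.213)² = 29.8695006929²
eq2: (x + 37.780)² + (y + 40.266)² = 68.8503879260²
eq3: (x + 49.829)² + (y + 37.327)² = 80.1014152305²
eq1−eq3, eq1−eq2 (x²,y² cancel):
  -113.298·x + 13.772·y = -3649.117249
  -89.200·x + 7.894·y = -2800.811459
det = -113.298·7.894 − 13.772·-89.200 = 334.087988
x = (-3649.117249·7.894 − 13.772·-2800.811459) / 334.087988 = 29.233747
y = (-113.298·-2800.811459 − -3649.117249·-89.200) / 334.087988 = -24.469368
|P − Q| = √((29.233747 − 30.974)² + (-24.469368 − -3.960)²) = 20.583067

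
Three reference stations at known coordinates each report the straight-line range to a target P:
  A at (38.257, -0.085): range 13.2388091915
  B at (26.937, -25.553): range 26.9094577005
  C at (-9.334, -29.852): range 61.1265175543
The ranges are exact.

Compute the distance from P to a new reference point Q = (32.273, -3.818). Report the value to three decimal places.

eq1: (x − 38.257)² + (y + 0.085)² = 13.2388091915²
eq2: (x − 26.937)² + (y + 25.553)² = 26.9094577005²
eq3: (x + 9.334)² + (y + 29.852)² = 61.1265175543²
eq1−eq2, eq1−eq3 (x²,y² cancel):
  -22.640·x − 50.936·y = -633.900341
  -95.182·x − 59.534·y = -4046.524894
det = -22.640·-59.534 − -50.936·-95.182 = -3500.340592
x = (-633.900341·-59.534 − -50.936·-4046.524894) / -3500.340592 = 48.102510
y = (-22.640·-4046.524894 − -633.900341·-95.182) / -3500.340592 = -8.935537
|P − Q| = √((48.102510 − 32.273)² + (-8.935537 − -3.818)²) = 16.636183

16.636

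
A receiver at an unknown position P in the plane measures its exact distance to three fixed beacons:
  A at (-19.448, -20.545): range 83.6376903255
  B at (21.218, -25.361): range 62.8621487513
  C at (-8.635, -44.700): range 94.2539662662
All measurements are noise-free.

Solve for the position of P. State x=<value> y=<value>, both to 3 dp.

eq1: (x + 19.448)² + (y + 20.545)² = 83.6376903255²
eq2: (x − 21.218)² + (y + 25.361)² = 62.8621487513²
eq3: (x + 8.635)² + (y + 44.700)² = 94.2539662662²
eq3−eq2, eq3−eq1 (x²,y² cancel):
  59.706·x + 38.678·y = 3952.891031
  -21.626·x + 48.310·y = 616.215418
det = 59.706·48.310 − 38.678·-21.626 = 3720.847288
x = (3952.891031·48.310 − 38.678·616.215418) / 3720.847288 = 44.917239
y = (59.706·616.215418 − 3952.891031·-21.626) / 3720.847288 = 32.862671

x=44.917 y=32.863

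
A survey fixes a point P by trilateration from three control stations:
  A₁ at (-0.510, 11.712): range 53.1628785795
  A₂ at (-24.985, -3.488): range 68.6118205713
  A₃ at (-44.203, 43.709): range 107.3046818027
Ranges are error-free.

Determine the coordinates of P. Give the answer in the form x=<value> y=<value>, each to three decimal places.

eq1: (x + 0.510)² + (y − 11.712)² = 53.1628785795²
eq2: (x + 24.985)² + (y + 3.488)² = 68.6118205713²
eq3: (x + 44.203)² + (y − 43.709)² = 107.3046818027²
eq1−eq2, eq1−eq3 (x²,y² cancel):
  -48.950·x − 30.400·y = -1382.304938
  -87.386·x + 63.994·y = -4961.052232
det = -48.950·63.994 − -30.400·-87.386 = -5789.040700
x = (-1382.304938·63.994 − -30.400·-4961.052232) / -5789.040700 = 41.332446
y = (-48.950·-4961.052232 − -1382.304938·-87.386) / -5789.040700 = -21.082838

x=41.332 y=-21.083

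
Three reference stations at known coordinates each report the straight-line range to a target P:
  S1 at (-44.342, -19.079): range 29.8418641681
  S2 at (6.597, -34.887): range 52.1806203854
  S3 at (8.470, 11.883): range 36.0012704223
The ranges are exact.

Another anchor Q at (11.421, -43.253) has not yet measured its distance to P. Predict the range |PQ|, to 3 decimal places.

eq1: (x + 44.342)² + (y + 19.079)² = 29.8418641681²
eq2: (x − 6.597)² + (y + 34.887)² = 52.1806203854²
eq3: (x − 8.470)² + (y − 11.883)² = 36.0012704223²
eq2−eq1, eq2−eq3 (x²,y² cancel):
  -101.878·x + 31.616·y = 2901.878314
  3.746·x + 93.540·y = 379.049083
det = -101.878·93.540 − 31.616·3.746 = -9648.101656
x = (2901.878314·93.540 − 31.616·379.049083) / -9648.101656 = -26.892097
y = (-101.878·379.049083 − 2901.878314·3.746) / -9648.101656 = 5.129216
|P − Q| = √((-26.892097 − 11.421)² + (5.129216 − -43.253)²) = 61.714927

61.715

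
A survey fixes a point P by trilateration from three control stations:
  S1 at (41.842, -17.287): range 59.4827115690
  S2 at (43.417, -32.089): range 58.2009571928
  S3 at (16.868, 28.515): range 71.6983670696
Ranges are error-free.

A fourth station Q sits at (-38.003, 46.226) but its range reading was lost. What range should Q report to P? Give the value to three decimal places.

85.359

eq1: (x − 41.842)² + (y + 17.287)² = 59.4827115690²
eq2: (x − 43.417)² + (y + 32.089)² = 58.2009571928²
eq3: (x − 16.868)² + (y − 28.515)² = 71.6983670696²
eq3−eq2, eq3−eq1 (x²,y² cancel):
  53.098·x − 121.208·y = 3570.409583
  49.948·x − 91.604·y = 2554.421549
det = 53.098·-91.604 − -121.208·49.948 = 1190.107992
x = (3570.409583·-91.604 − -121.208·2554.421549) / 1190.107992 = -14.660411
y = (53.098·2554.421549 − 3570.409583·49.948) / 1190.107992 = -35.879217
|P − Q| = √((-14.660411 − -38.003)² + (-35.879217 − 46.226)²) = 85.358907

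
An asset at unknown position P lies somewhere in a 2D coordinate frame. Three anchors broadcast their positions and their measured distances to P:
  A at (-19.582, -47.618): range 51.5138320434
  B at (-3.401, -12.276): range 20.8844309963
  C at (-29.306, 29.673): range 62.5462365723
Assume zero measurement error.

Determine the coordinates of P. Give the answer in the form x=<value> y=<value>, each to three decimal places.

eq1: (x + 19.582)² + (y + 47.618)² = 51.5138320434²
eq2: (x + 3.401)² + (y + 12.276)² = 20.8844309963²
eq3: (x + 29.306)² + (y − 29.673)² = 62.5462365723²
eq3−eq1, eq3−eq2 (x²,y² cancel):
  19.448·x − 154.582·y = 2169.956901
  51.810·x − 83.898·y = 1898.810663
det = 19.448·-83.898 − -154.582·51.810 = 6377.245116
x = (2169.956901·-83.898 − -154.582·1898.810663) / 6377.245116 = 17.478849
y = (19.448·1898.810663 − 2169.956901·51.810) / 6377.245116 = -11.838560

x=17.479 y=-11.839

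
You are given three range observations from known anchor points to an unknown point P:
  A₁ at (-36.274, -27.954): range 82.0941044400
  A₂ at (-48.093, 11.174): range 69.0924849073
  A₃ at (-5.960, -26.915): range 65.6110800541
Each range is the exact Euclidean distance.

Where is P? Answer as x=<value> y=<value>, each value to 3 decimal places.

eq1: (x + 36.274)² + (y + 27.954)² = 82.0941044400²
eq2: (x + 48.093)² + (y − 11.174)² = 69.0924849073²
eq3: (x + 5.960)² + (y + 26.915)² = 65.6110800541²
eq1−eq2, eq1−eq3 (x²,y² cancel):
  -23.638·x + 78.256·y = 2306.236246
  60.628·x + 2.078·y = 1097.337791
det = -23.638·2.078 − 78.256·60.628 = -4793.624532
x = (2306.236246·2.078 − 78.256·1097.337791) / -4793.624532 = 16.914322
y = (-23.638·1097.337791 − 2306.236246·60.628) / -4793.624532 = 34.579546

x=16.914 y=34.580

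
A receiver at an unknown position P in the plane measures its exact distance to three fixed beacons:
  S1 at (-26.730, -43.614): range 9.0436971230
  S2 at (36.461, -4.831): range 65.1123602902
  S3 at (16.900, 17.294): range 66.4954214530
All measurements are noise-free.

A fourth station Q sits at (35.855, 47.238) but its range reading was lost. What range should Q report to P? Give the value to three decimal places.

101.933

eq1: (x + 26.730)² + (y + 43.614)² = 9.0436971230²
eq2: (x − 36.461)² + (y + 4.831)² = 65.1123602902²
eq3: (x − 16.900)² + (y − 17.294)² = 66.4954214530²
eq2−eq3, eq2−eq1 (x²,y² cancel):
  -39.122·x + 44.250·y = -950.072258
  -126.382·x − 77.566·y = 5421.761819
det = -39.122·-77.566 − 44.250·-126.382 = 8626.940552
x = (-950.072258·-77.566 − 44.250·5421.761819) / 8626.940552 = -19.267509
y = (-39.122·5421.761819 − -950.072258·-126.382) / 8626.940552 = -38.505215
|P − Q| = √((-19.267509 − 35.855)² + (-38.505215 − 47.238)²) = 101.933262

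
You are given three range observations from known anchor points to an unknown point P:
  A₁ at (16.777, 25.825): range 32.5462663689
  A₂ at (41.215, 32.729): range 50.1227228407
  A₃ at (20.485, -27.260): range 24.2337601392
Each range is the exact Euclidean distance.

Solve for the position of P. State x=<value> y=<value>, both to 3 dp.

eq1: (x − 16.777)² + (y − 25.825)² = 32.5462663689²
eq2: (x − 41.215)² + (y − 32.729)² = 50.1227228407²
eq3: (x − 20.485)² + (y + 27.260)² = 24.2337601392²
eq3−eq2, eq3−eq1 (x²,y² cancel):
  41.460·x + 119.978·y = -317.891373
  -7.416·x + 106.170·y = -686.328795
det = 41.460·106.170 − 119.978·-7.416 = 5291.565048
x = (-317.891373·106.170 − 119.978·-686.328795) / 5291.565048 = 9.183262
y = (41.460·-686.328795 − -317.891373·-7.416) / 5291.565048 = -5.822979

x=9.183 y=-5.823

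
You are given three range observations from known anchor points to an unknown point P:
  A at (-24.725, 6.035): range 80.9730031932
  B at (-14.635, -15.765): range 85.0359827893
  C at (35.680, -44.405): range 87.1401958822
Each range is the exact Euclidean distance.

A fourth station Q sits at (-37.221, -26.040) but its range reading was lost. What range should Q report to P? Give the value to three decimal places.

eq1: (x + 24.725)² + (y − 6.035)² = 80.9730031932²
eq2: (x + 14.635)² + (y + 15.765)² = 85.0359827893²
eq3: (x − 35.680)² + (y + 44.405)² = 87.1401958822²
eq1−eq3, eq1−eq2 (x²,y² cancel):
  120.810·x − 100.880·y = 1560.333083
  20.180·x − 43.600·y = -859.519523
det = 120.810·-43.600 − -100.880·20.180 = -3231.557600
x = (1560.333083·-43.600 − -100.880·-859.519523) / -3231.557600 = 47.883674
y = (120.810·-859.519523 − 1560.333083·20.180) / -3231.557600 = 41.876424
|P − Q| = √((47.883674 − -37.221)² + (41.876424 − -26.040)²) = 108.882718

108.883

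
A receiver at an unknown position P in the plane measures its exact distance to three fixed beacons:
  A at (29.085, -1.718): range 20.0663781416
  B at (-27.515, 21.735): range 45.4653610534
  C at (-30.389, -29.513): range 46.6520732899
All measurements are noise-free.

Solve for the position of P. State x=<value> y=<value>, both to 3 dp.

eq1: (x − 29.085)² + (y + 1.718)² = 20.0663781416²
eq2: (x + 27.515)² + (y − 21.735)² = 45.4653610534²
eq3: (x + 30.389)² + (y + 29.513)² = 46.6520732899²
eq2−eq1, eq2−eq3 (x²,y² cancel):
  113.200·x − 46.906·y = 1283.842823
  -5.748·x − 102.496·y = 455.706153
det = 113.200·-102.496 − -46.906·-5.748 = -11872.162888
x = (1283.842823·-102.496 − -46.906·455.706153) / -11872.162888 = 9.283346
y = (113.200·455.706153 − 1283.842823·-5.748) / -11872.162888 = -4.966699

x=9.283 y=-4.967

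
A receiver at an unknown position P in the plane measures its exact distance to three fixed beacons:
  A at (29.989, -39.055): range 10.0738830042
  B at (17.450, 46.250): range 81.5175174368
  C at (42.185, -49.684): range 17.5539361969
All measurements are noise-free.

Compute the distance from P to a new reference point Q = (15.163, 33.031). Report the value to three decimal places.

eq1: (x − 29.989)² + (y + 39.055)² = 10.0738830042²
eq2: (x − 17.450)² + (y − 46.250)² = 81.5175174368²
eq3: (x − 42.185)² + (y + 49.684)² = 17.5539361969²
eq3−eq2, eq3−eq1 (x²,y² cancel):
  -49.470·x + 191.868·y = -8141.474054
  -24.392·x + 21.258·y = -1616.783378
det = -49.470·21.258 − 191.868·-24.392 = 3628.410996
x = (-8141.474054·21.258 − 191.868·-1616.783378) / 3628.410996 = 37.795481
y = (-49.470·-1616.783378 − -8141.474054·-24.392) / 3628.410996 = -32.687742
|P − Q| = √((37.795481 − 15.163)² + (-32.687742 − 33.031)²) = 69.506706

69.507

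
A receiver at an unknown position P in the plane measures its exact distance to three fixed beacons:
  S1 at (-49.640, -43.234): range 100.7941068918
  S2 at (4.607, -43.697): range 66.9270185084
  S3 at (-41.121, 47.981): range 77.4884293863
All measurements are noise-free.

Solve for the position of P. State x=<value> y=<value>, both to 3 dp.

eq1: (x + 49.640)² + (y + 43.234)² = 100.7941068918²
eq2: (x − 4.607)² + (y + 43.697)² = 66.9270185084²
eq3: (x + 41.121)² + (y − 47.981)² = 77.4884293863²
eq3−eq2, eq3−eq1 (x²,y² cancel):
  91.456·x − 183.356·y = -537.229862
  -17.038·x − 182.430·y = -3814.799941
det = 91.456·-182.430 − -183.356·-17.038 = -19808.337608
x = (-537.229862·-182.430 − -183.356·-3814.799941) / -19808.337608 = 30.363962
y = (91.456·-3814.799941 − -537.229862·-17.038) / -19808.337608 = 18.075200

x=30.364 y=18.075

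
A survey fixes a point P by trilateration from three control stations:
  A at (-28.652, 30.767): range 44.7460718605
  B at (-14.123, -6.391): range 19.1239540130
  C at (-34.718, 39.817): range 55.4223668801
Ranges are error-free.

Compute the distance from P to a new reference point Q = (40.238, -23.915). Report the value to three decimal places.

eq1: (x + 28.652)² + (y − 30.767)² = 44.7460718605²
eq2: (x + 14.123)² + (y + 6.391)² = 19.1239540130²
eq3: (x + 34.718)² + (y − 39.817)² = 55.4223668801²
eq3−eq2, eq3−eq1 (x²,y² cancel):
  41.190·x − 92.416·y = 155.484130
  12.132·x − 18.100·y = 46.240184
det = 41.190·-18.100 − -92.416·12.132 = 375.651912
x = (155.484130·-18.100 − -92.416·46.240184) / 375.651912 = 3.884101
y = (41.190·46.240184 − 155.484130·12.132) / 375.651912 = 0.048714
|P − Q| = √((3.884101 − 40.238)² + (0.048714 − -23.915)²) = 43.541538

43.542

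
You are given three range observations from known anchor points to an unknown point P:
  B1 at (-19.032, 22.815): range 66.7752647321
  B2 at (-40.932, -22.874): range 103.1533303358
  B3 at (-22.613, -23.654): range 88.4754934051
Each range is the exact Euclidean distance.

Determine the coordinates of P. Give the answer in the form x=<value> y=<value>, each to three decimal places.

x=47.290 y=30.581

eq1: (x + 19.032)² + (y − 22.815)² = 66.7752647321²
eq2: (x + 40.932)² + (y + 22.874)² = 103.1533303358²
eq3: (x + 22.613)² + (y + 23.654)² = 88.4754934051²
eq1−eq3, eq1−eq2 (x²,y² cancel):
  -7.162·x − 92.938·y = -3180.858717
  -43.800·x − 91.378·y = -4865.766328
det = -7.162·-91.378 − -92.938·-43.800 = -3416.235164
x = (-3180.858717·-91.378 − -92.938·-4865.766328) / -3416.235164 = 47.290094
y = (-7.162·-4865.766328 − -3180.858717·-43.800) / -3416.235164 = 30.581324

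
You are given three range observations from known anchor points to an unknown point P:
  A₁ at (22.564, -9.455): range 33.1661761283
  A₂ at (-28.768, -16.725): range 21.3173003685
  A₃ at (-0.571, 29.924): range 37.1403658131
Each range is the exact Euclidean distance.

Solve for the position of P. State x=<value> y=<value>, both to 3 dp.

eq1: (x − 22.564)² + (y + 9.455)² = 33.1661761283²
eq2: (x + 28.768)² + (y + 16.725)² = 21.3173003685²
eq3: (x + 0.571)² + (y − 29.924)² = 37.1403658131²
eq3−eq1, eq3−eq2 (x²,y² cancel):
  46.270·x − 78.758·y = -17.829162
  -56.394·x − 93.298·y = 1136.531110
det = 46.270·-93.298 − -78.758·-56.394 = -8758.377112
x = (-17.829162·-93.298 − -78.758·1136.531110) / -8758.377112 = -10.409959
y = (46.270·1136.531110 − -17.829162·-56.394) / -8758.377112 = -5.889429

x=-10.410 y=-5.889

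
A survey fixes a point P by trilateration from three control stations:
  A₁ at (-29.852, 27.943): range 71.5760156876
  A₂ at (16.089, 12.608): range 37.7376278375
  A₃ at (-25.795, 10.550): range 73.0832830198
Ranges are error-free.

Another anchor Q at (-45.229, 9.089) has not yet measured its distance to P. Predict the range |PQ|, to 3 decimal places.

eq1: (x + 29.852)² + (y − 27.943)² = 71.5760156876²
eq2: (x − 16.089)² + (y − 12.608)² = 37.7376278375²
eq3: (x + 25.795)² + (y − 10.550)² = 73.0832830198²
eq3−eq1, eq3−eq2 (x²,y² cancel):
  -8.114·x + 34.786·y = 1113.308863
  83.768·x + 4.116·y = 3558.170762
det = -8.114·4.116 − 34.786·83.768 = -2947.350872
x = (1113.308863·4.116 − 34.786·3558.170762) / -2947.350872 = 40.440434
y = (-8.114·3558.170762 − 1113.308863·83.768) / -2947.350872 = 41.437433
|P − Q| = √((40.440434 − -45.229)² + (41.437433 − 9.089)²) = 91.573321

91.573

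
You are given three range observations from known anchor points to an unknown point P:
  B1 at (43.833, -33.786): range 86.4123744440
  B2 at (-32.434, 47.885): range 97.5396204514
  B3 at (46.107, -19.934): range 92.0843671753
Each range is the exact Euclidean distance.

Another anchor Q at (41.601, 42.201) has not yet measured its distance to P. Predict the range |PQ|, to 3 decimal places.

123.363

eq1: (x − 43.833)² + (y + 33.786)² = 86.4123744440²
eq2: (x + 32.434)² + (y − 47.885)² = 97.5396204514²
eq3: (x − 46.107)² + (y + 19.934)² = 92.0843671753²
eq3−eq1, eq3−eq2 (x²,y² cancel):
  -4.548·x − 27.704·y = 1552.038101
  -157.082·x + 135.638·y = -212.729104
det = -4.548·135.638 − -27.704·-157.082 = -4968.681352
x = (1552.038101·135.638 − -27.704·-212.729104) / -4968.681352 = -41.182334
y = (-4.548·-212.729104 − 1552.038101·-157.082) / -4968.681352 = -49.261509
|P − Q| = √((-41.182334 − 41.601)² + (-49.261509 − 42.201)²) = 123.363167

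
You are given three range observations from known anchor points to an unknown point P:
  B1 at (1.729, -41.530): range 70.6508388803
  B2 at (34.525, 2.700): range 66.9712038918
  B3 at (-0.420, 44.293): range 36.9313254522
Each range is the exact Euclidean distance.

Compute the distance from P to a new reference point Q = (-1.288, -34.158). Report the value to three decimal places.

62.709

eq1: (x − 1.729)² + (y + 41.530)² = 70.6508388803²
eq2: (x − 34.525)² + (y − 2.700)² = 66.9712038918²
eq3: (x + 0.420)² + (y − 44.293)² = 36.9313254522²
eq3−eq1, eq3−eq2 (x²,y² cancel):
  4.298·x − 171.646·y = -3861.934143
  69.890·x − 83.186·y = -3883.999975
det = 4.298·-83.186 − -171.646·69.890 = 11638.805512
x = (-3861.934143·-83.186 − -171.646·-3883.999975) / 11638.805512 = -29.677805
y = (4.298·-3883.999975 − -3861.934143·69.890) / 11638.805512 = 21.756283
|P − Q| = √((-29.677805 − -1.288)² + (21.756283 − -34.158)²) = 62.708756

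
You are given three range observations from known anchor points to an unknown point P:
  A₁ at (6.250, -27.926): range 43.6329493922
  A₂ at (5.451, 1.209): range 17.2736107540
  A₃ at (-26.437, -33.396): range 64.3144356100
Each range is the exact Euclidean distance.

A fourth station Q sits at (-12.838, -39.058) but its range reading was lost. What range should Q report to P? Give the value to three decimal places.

61.055

eq1: (x − 6.250)² + (y + 27.926)² = 43.6329493922²
eq2: (x − 5.451)² + (y − 1.209)² = 17.2736107540²
eq3: (x + 26.437)² + (y + 33.396)² = 64.3144356100²
eq2−eq1, eq2−eq3 (x²,y² cancel):
  1.598·x − 58.270·y = -817.707750
  -63.776·x − 69.210·y = -2054.936296
det = 1.598·-69.210 − -58.270·-63.776 = -3826.825100
x = (-817.707750·-69.210 − -58.270·-2054.936296) / -3826.825100 = 16.501299
y = (1.598·-2054.936296 − -817.707750·-63.776) / -3826.825100 = 14.485616
|P − Q| = √((16.501299 − -12.838)² + (14.485616 − -39.058)²) = 61.055002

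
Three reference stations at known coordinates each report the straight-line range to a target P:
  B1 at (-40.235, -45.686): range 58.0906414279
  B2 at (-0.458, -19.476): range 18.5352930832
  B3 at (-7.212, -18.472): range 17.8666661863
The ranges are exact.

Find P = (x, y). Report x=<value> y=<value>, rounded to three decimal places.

x=-2.982 y=-1.113

eq1: (x + 40.235)² + (y + 45.686)² = 58.0906414279²
eq2: (x + 0.458)² + (y + 19.476)² = 18.5352930832²
eq3: (x + 7.212)² + (y + 18.472)² = 17.8666661863²
eq2−eq1, eq2−eq3 (x²,y² cancel):
  -79.554·x − 52.420·y = 295.575949
  -13.508·x + 2.008·y = 38.042717
det = -79.554·2.008 − -52.420·-13.508 = -867.833792
x = (295.575949·2.008 − -52.420·38.042717) / -867.833792 = -2.981810
y = (-79.554·38.042717 − 295.575949·-13.508) / -867.833792 = -1.113335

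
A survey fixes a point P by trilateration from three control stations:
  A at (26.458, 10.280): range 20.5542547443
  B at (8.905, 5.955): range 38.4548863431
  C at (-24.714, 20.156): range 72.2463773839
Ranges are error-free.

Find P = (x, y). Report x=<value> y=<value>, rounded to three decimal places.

x=46.987 y=11.297

eq1: (x − 26.458)² + (y − 10.280)² = 20.5542547443²
eq2: (x − 8.905)² + (y − 5.955)² = 38.4548863431²
eq3: (x + 24.714)² + (y − 20.156)² = 72.2463773839²
eq3−eq2, eq3−eq1 (x²,y² cancel):
  67.238·x − 28.402·y = 2838.475679
  102.344·x − 19.752·y = 4585.719689
det = 67.238·-19.752 − -28.402·102.344 = 1578.689312
x = (2838.475679·-19.752 − -28.402·4585.719689) / 1578.689312 = 46.987104
y = (67.238·4585.719689 − 2838.475679·102.344) / 1578.689312 = 11.296501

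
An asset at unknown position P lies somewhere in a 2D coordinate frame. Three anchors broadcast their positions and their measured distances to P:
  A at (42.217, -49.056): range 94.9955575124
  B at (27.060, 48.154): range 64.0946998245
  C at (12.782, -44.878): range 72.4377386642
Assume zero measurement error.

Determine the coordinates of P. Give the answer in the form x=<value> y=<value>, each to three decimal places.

eq1: (x − 42.217)² + (y + 49.056)² = 94.9955575124²
eq2: (x − 27.060)² + (y − 48.154)² = 64.0946998245²
eq3: (x − 12.782)² + (y + 44.878)² = 72.4377386642²
eq2−eq3, eq2−eq1 (x²,y² cancel):
  -28.556·x − 186.064·y = -2012.732345
  30.314·x − 194.420·y = -3778.310493
det = -28.556·-194.420 − -186.064·30.314 = 11192.201616
x = (-2012.732345·-194.420 − -186.064·-3778.310493) / 11192.201616 = -27.849046
y = (-28.556·-3778.310493 − -2012.732345·30.314) / 11192.201616 = 15.091526

x=-27.849 y=15.092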